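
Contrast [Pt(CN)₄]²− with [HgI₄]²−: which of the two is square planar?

[Pt(CN)₄]²−

For [Pt(CN)₄]²−: Summing ligand charges against the −2 overall charge gives an oxidation state of +2 for platinum. Group 10 minus oxidation state 2 gives a d⁸ configuration. A 5d d⁸ ion has a large crystal-field splitting; square planar leaves the high-energy d_{x²−y²} orbital empty and maximises CFSE. → square planar.
For [HgI₄]²−: Each iodide is −1; balancing the −2 overall charge requires Hg(II). Hg sits in group 12, so the d-electron count is 12 − 2 = 10. A d¹⁰ ion has no crystal-field stabilisation preference between square planar and tetrahedral, so four ligands adopt the sterically favoured tetrahedral geometry. → tetrahedral.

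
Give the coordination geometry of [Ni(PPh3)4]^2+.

Triphenylphosphine is neutral; balancing the +2 overall charge requires Ni(II).
Nickel is a group-10 element; Ni(II) is therefore d⁸.
With 4 monodentate ligands the coordination number is 4.
Triphenylphosphine is a strong-field ligand (high in the spectrochemical series).
A 3d d⁸ ion with strong-field ligands gains enough CFSE to favour square planar over tetrahedral.

square planar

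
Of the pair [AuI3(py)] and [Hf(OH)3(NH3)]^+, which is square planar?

For [AuI3(py)]: Summing ligand charges against the 0 overall charge gives an oxidation state of +3 for gold. Gold is a group-11 element; Au(III) is therefore d⁸. A 5d d⁸ ion has a large crystal-field splitting; square planar leaves the high-energy d_{x²−y²} orbital empty and maximises CFSE. → square planar.
For [Hf(OH)3(NH3)]^+: Ligand charges: each hydroxide is −1; ammonia is neutral. With an overall charge of +1 the hafnium centre must be in the +4 oxidation state. Hf sits in group 4, so the d-electron count is 4 − 4 = 0. A d⁰ ion has no crystal-field stabilisation preference between square planar and tetrahedral, so four ligands adopt the sterically favoured tetrahedral geometry. → tetrahedral.

[AuI3(py)]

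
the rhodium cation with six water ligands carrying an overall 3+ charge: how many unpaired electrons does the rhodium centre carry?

Water is neutral; balancing the +3 overall charge requires Rh(III).
Rh sits in group 9, so the d-electron count is 9 − 3 = 6.
The spin state decides the count: a 4d ion has a large Δₒ and is invariably low-spin.
An octahedral low-spin d⁶ ion is t₂g⁶e_g⁰, giving 0 unpaired electrons.

0 unpaired electrons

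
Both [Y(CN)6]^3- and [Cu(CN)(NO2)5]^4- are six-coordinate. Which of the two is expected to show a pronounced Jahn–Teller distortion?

[Cu(CN)(NO2)5]^4-

[Y(CN)6]^3-: Summing ligand charges against the −3 overall charge gives an oxidation state of +3 for yttrium. Yttrium is a group-3 element; Y(III) is therefore d⁰. The d⁰ configuration leaves the e_g set evenly filled (or empty) — no strong Jahn–Teller driving force.
[Cu(CN)(NO2)5]^4-: Each cyanide is −1; each nitro (N-bound nitrite) is −1; balancing the −4 overall charge requires Cu(II). Cu sits in group 11, so the d-electron count is 11 − 2 = 9. The t₂g⁶e_g³ configuration has an unevenly filled e_g set; the Jahn–Teller theorem predicts a tetragonal distortion (typically axial elongation) to lift the degeneracy.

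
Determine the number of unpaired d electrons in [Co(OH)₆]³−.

Each hydroxide is −1; balancing the −3 overall charge requires Co(III).
Group 9 minus oxidation state 3 gives a d⁶ configuration.
The spin state decides the count: Co(III) has an exceptionally large octahedral splitting and is low-spin with essentially every ligand except fluoride.
An octahedral low-spin d⁶ ion is t₂g⁶e_g⁰, giving 0 unpaired electrons.

0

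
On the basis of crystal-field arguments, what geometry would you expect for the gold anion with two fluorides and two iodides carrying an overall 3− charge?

tetrahedral

Summing ligand charges against the −3 overall charge gives an oxidation state of +1 for gold.
Au sits in group 11, so the d-electron count is 11 − 1 = 10.
Coordination number: 4.
A d¹⁰ ion has no crystal-field stabilisation preference between square planar and tetrahedral, so four ligands adopt the sterically favoured tetrahedral geometry.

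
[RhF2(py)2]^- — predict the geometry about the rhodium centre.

Each fluoride is −1; pyridine is neutral; balancing the −1 overall charge requires Rh(I).
Group 9 minus oxidation state 1 gives a d⁸ configuration.
With 4 monodentate ligands the coordination number is 4.
A 4d d⁸ ion has a large crystal-field splitting; square planar leaves the high-energy d_{x²−y²} orbital empty and maximises CFSE.

square planar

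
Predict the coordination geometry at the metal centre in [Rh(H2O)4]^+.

square planar

Ligand charges: water is neutral. With an overall charge of +1 the rhodium centre must be in the +1 oxidation state.
Rh sits in group 9, so the d-electron count is 9 − 1 = 8.
Coordination number: 4.
A 4d d⁸ ion has a large crystal-field splitting; square planar leaves the high-energy d_{x²−y²} orbital empty and maximises CFSE.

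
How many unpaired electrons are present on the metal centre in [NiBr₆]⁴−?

2

Ligand charges: each bromide is −1. With an overall charge of −4 the nickel centre must be in the +2 oxidation state.
Ni sits in group 10, so the d-electron count is 10 − 2 = 8.
In an octahedral field the d⁸ configuration is t₂g⁶e_g² (only one arrangement possible), giving 2 unpaired electrons.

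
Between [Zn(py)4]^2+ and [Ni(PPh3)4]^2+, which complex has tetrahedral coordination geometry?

For [Zn(py)4]^2+: Summing ligand charges against the +2 overall charge gives an oxidation state of +2 for zinc. Zn sits in group 12, so the d-electron count is 12 − 2 = 10. A d¹⁰ ion has no crystal-field stabilisation preference between square planar and tetrahedral, so four ligands adopt the sterically favoured tetrahedral geometry. → tetrahedral.
For [Ni(PPh3)4]^2+: Summing ligand charges against the +2 overall charge gives an oxidation state of +2 for nickel. Group 10 minus oxidation state 2 gives a d⁸ configuration. Triphenylphosphine is a strong-field ligand (high in the spectrochemical series). A 3d d⁸ ion with strong-field ligands gains enough CFSE to favour square planar over tetrahedral. → square planar.

[Zn(py)4]^2+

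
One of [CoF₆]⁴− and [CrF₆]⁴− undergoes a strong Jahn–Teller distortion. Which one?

[CrF₆]⁴−

[CoF₆]⁴−: Each fluoride is −1; balancing the −4 overall charge requires Co(II). Cobalt is a group-9 element; Co(II) is therefore d⁷. Fluoride is a weak-field ligand for a first-row metal, so the complex is high-spin. The d⁷ configuration leaves the e_g set evenly filled (or empty) — no strong Jahn–Teller driving force.
[CrF₆]⁴−: Each fluoride is −1; balancing the −4 overall charge requires Cr(II). Cr sits in group 6, so the d-electron count is 6 − 2 = 4. Fluoride is a weak-field ligand for a first-row metal, so the complex is high-spin. The t₂g³e_g¹ (high-spin) configuration has an unevenly filled e_g set; the Jahn–Teller theorem predicts a tetragonal distortion (typically axial elongation) to lift the degeneracy.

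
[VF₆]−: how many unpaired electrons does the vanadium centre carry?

0 unpaired electrons

Summing ligand charges against the −1 overall charge gives an oxidation state of +5 for vanadium.
Vanadium is a group-5 element; V(V) is therefore d⁰.
In an octahedral field the d⁰ configuration is t₂g⁰e_g⁰, giving 0 unpaired electrons.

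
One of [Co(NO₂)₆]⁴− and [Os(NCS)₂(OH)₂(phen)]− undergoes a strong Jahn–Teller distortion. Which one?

[Co(NO₂)₆]⁴−: Summing ligand charges against the −4 overall charge gives an oxidation state of +2 for cobalt. Co sits in group 9, so the d-electron count is 9 − 2 = 7. Nitro (N-bound nitrite) is a strong-field ligand (high in the spectrochemical series) for a first-row metal, so the complex is low-spin. The t₂g⁶e_g¹ (low-spin) configuration has an unevenly filled e_g set; the Jahn–Teller theorem predicts a tetragonal distortion (typically axial elongation) to lift the degeneracy.
[Os(NCS)₂(OH)₂(phen)]−: Summing ligand charges against the −1 overall charge gives an oxidation state of +3 for osmium. Os sits in group 8, so the d-electron count is 8 − 3 = 5. A 5d ion has a large Δₒ and is invariably low-spin. The d⁵ configuration leaves the e_g set evenly filled (or empty) — no strong Jahn–Teller driving force.

[Co(NO₂)₆]⁴−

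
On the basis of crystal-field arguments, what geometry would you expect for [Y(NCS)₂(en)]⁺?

Each isothiocyanate is −1; ethylenediamine is neutral; balancing the +1 overall charge requires Y(III).
Yttrium is a group-3 element; Y(III) is therefore d⁰.
Counting donor atoms: 2×isothiocyanate (monodentate) → 2 donors; 1×ethylenediamine (bidentate) → 2 donors. Coordination number = 4.
A d⁰ ion has no crystal-field stabilisation preference between square planar and tetrahedral, so four ligands adopt the sterically favoured tetrahedral geometry.

tetrahedral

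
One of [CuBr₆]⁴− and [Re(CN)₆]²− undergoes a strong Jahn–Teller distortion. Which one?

[CuBr₆]⁴−: Ligand charges: each bromide is −1. With an overall charge of −4 the copper centre must be in the +2 oxidation state. Group 11 minus oxidation state 2 gives a d⁹ configuration. The t₂g⁶e_g³ configuration has an unevenly filled e_g set; the Jahn–Teller theorem predicts a tetragonal distortion (typically axial elongation) to lift the degeneracy.
[Re(CN)₆]²−: Summing ligand charges against the −2 overall charge gives an oxidation state of +4 for rhenium. Rhenium is a group-7 element; Re(IV) is therefore d³. The d³ configuration leaves the e_g set evenly filled (or empty) — no strong Jahn–Teller driving force.

[CuBr₆]⁴−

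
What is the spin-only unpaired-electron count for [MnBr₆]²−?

3 unpaired electrons

Summing ligand charges against the −2 overall charge gives an oxidation state of +4 for manganese.
Mn sits in group 7, so the d-electron count is 7 − 4 = 3.
In an octahedral field the d³ configuration is t₂g³e_g⁰ (only one arrangement possible), giving 3 unpaired electrons.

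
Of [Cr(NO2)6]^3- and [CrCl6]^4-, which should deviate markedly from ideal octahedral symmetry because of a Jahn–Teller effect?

[Cr(NO2)6]^3-: Each nitro (N-bound nitrite) is −1; balancing the −3 overall charge requires Cr(III). Cr sits in group 6, so the d-electron count is 6 − 3 = 3. The d³ configuration leaves the e_g set evenly filled (or empty) — no strong Jahn–Teller driving force.
[CrCl6]^4-: Ligand charges: each chloride is −1. With an overall charge of −4 the chromium centre must be in the +2 oxidation state. Cr sits in group 6, so the d-electron count is 6 − 2 = 4. Chloride is a weak-field ligand for a first-row metal, so the complex is high-spin. The t₂g³e_g¹ (high-spin) configuration has an unevenly filled e_g set; the Jahn–Teller theorem predicts a tetragonal distortion (typically axial elongation) to lift the degeneracy.

[CrCl6]^4-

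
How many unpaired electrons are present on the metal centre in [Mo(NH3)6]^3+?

3

Ligand charges: ammonia is neutral. With an overall charge of +3 the molybdenum centre must be in the +3 oxidation state.
Mo sits in group 6, so the d-electron count is 6 − 3 = 3.
In an octahedral field the d³ configuration is t₂g³e_g⁰ (only one arrangement possible), giving 3 unpaired electrons.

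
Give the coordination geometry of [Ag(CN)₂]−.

Ligand charges: each cyanide is −1. With an overall charge of −1 the silver centre must be in the +1 oxidation state.
Silver is a group-11 element; Ag(I) is therefore d¹⁰.
Coordination number: 2.
A d¹⁰ ion with only two ligands adopts a linear arrangement (sp hybridisation; no CFSE preference).

linear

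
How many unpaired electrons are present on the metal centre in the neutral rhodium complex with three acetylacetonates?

0

Each acetylacetonate is −1; balancing the 0 overall charge requires Rh(III).
Rhodium is a group-9 element; Rh(III) is therefore d⁶.
Counting donor atoms: 3×acetylacetonate (bidentate) → 6 donors. Coordination number = 6.
The spin state decides the count: a 4d ion has a large Δₒ and is invariably low-spin.
An octahedral low-spin d⁶ ion is t₂g⁶e_g⁰, giving 0 unpaired electrons.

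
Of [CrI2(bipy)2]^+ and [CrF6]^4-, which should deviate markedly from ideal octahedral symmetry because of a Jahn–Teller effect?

[CrI2(bipy)2]^+: Ligand charges: each iodide is −1; 2,2′-bipyridine is neutral. With an overall charge of +1 the chromium centre must be in the +3 oxidation state. Chromium is a group-6 element; Cr(III) is therefore d³. The d³ configuration leaves the e_g set evenly filled (or empty) — no strong Jahn–Teller driving force.
[CrF6]^4-: Ligand charges: each fluoride is −1. With an overall charge of −4 the chromium centre must be in the +2 oxidation state. Cr sits in group 6, so the d-electron count is 6 − 2 = 4. Fluoride is a weak-field ligand for a first-row metal, so the complex is high-spin. The t₂g³e_g¹ (high-spin) configuration has an unevenly filled e_g set; the Jahn–Teller theorem predicts a tetragonal distortion (typically axial elongation) to lift the degeneracy.

[CrF6]^4-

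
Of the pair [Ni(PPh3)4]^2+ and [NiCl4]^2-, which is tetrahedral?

[NiCl4]^2-

For [Ni(PPh3)4]^2+: Triphenylphosphine is neutral; balancing the +2 overall charge requires Ni(II). Ni sits in group 10, so the d-electron count is 10 − 2 = 8. Triphenylphosphine is a strong-field ligand (high in the spectrochemical series). A 3d d⁸ ion with strong-field ligands gains enough CFSE to favour square planar over tetrahedral. → square planar.
For [NiCl4]^2-: Ligand charges: each chloride is −1. With an overall charge of −2 the nickel centre must be in the +2 oxidation state. Nickel is a group-10 element; Ni(II) is therefore d⁸. Chloride is a weak-field ligand. With weak-field ligands the CFSE gain from square planar is small, so a 3d d⁸ ion takes the sterically preferred tetrahedral geometry. → tetrahedral.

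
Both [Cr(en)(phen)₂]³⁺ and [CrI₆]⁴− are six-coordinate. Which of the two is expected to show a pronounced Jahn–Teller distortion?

[CrI₆]⁴−

[Cr(en)(phen)₂]³⁺: Ligand charges: ethylenediamine is neutral; 1,10-phenanthroline is neutral. With an overall charge of +3 the chromium centre must be in the +3 oxidation state. Cr sits in group 6, so the d-electron count is 6 − 3 = 3. The d³ configuration leaves the e_g set evenly filled (or empty) — no strong Jahn–Teller driving force.
[CrI₆]⁴−: Summing ligand charges against the −4 overall charge gives an oxidation state of +2 for chromium. Chromium is a group-6 element; Cr(II) is therefore d⁴. Iodide is a weak-field ligand for a first-row metal, so the complex is high-spin. The t₂g³e_g¹ (high-spin) configuration has an unevenly filled e_g set; the Jahn–Teller theorem predicts a tetragonal distortion (typically axial elongation) to lift the degeneracy.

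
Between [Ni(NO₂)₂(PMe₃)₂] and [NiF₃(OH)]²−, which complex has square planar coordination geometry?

For [Ni(NO₂)₂(PMe₃)₂]: Ligand charges: each nitro (N-bound nitrite) is −1; trimethylphosphine is neutral. With an overall charge of 0 the nickel centre must be in the +2 oxidation state. Nickel is a group-10 element; Ni(II) is therefore d⁸. Nitro (N-bound nitrite) and trimethylphosphine are strong-field ligands (high in the spectrochemical series). A 3d d⁸ ion with strong-field ligands gains enough CFSE to favour square planar over tetrahedral. → square planar.
For [NiF₃(OH)]²−: Ligand charges: each fluoride is −1; each hydroxide is −1. With an overall charge of −2 the nickel centre must be in the +2 oxidation state. Ni sits in group 10, so the d-electron count is 10 − 2 = 8. Fluoride and hydroxide are weak-field ligands. With weak-field ligands the CFSE gain from square planar is small, so a 3d d⁸ ion takes the sterically preferred tetrahedral geometry. → tetrahedral.

[Ni(NO₂)₂(PMe₃)₂]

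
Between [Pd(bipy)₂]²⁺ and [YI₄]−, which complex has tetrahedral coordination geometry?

For [Pd(bipy)₂]²⁺: 2,2′-bipyridine is neutral; balancing the +2 overall charge requires Pd(II). Palladium is a group-10 element; Pd(II) is therefore d⁸. A 4d d⁸ ion has a large crystal-field splitting; square planar leaves the high-energy d_{x²−y²} orbital empty and maximises CFSE. → square planar.
For [YI₄]−: Summing ligand charges against the −1 overall charge gives an oxidation state of +3 for yttrium. Group 3 minus oxidation state 3 gives a d⁰ configuration. A d⁰ ion has no crystal-field stabilisation preference between square planar and tetrahedral, so four ligands adopt the sterically favoured tetrahedral geometry. → tetrahedral.

[YI₄]−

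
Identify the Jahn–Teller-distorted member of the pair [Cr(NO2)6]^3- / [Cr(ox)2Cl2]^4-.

[Cr(NO2)6]^3-: Ligand charges: each nitro (N-bound nitrite) is −1. With an overall charge of −3 the chromium centre must be in the +3 oxidation state. Chromium is a group-6 element; Cr(III) is therefore d³. The d³ configuration leaves the e_g set evenly filled (or empty) — no strong Jahn–Teller driving force.
[Cr(ox)2Cl2]^4-: Summing ligand charges against the −4 overall charge gives an oxidation state of +2 for chromium. Cr sits in group 6, so the d-electron count is 6 − 2 = 4. Chloride and oxalate are weak-field ligands for a first-row metal, so the complex is high-spin. The t₂g³e_g¹ (high-spin) configuration has an unevenly filled e_g set; the Jahn–Teller theorem predicts a tetragonal distortion (typically axial elongation) to lift the degeneracy.

[Cr(ox)2Cl2]^4-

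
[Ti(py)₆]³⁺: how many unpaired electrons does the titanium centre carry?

Summing ligand charges against the +3 overall charge gives an oxidation state of +3 for titanium.
Titanium is a group-4 element; Ti(III) is therefore d¹.
In an octahedral field the d¹ configuration is t₂g¹e_g⁰ (only one arrangement possible), giving 1 unpaired electron.

1 unpaired electron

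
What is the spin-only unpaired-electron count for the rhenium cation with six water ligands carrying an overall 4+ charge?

Summing ligand charges against the +4 overall charge gives an oxidation state of +4 for rhenium.
Rhenium is a group-7 element; Re(IV) is therefore d³.
In an octahedral field the d³ configuration is t₂g³e_g⁰ (only one arrangement possible), giving 3 unpaired electrons.

3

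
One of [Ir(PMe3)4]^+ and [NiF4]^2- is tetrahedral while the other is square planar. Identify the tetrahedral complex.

[NiF4]^2-

For [Ir(PMe3)4]^+: Summing ligand charges against the +1 overall charge gives an oxidation state of +1 for iridium. Group 9 minus oxidation state 1 gives a d⁸ configuration. A 5d d⁸ ion has a large crystal-field splitting; square planar leaves the high-energy d_{x²−y²} orbital empty and maximises CFSE. → square planar.
For [NiF4]^2-: Ligand charges: each fluoride is −1. With an overall charge of −2 the nickel centre must be in the +2 oxidation state. Ni sits in group 10, so the d-electron count is 10 − 2 = 8. Fluoride is a weak-field ligand. With weak-field ligands the CFSE gain from square planar is small, so a 3d d⁸ ion takes the sterically preferred tetrahedral geometry. → tetrahedral.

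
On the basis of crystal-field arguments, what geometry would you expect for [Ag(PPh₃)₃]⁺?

Summing ligand charges against the +1 overall charge gives an oxidation state of +1 for silver.
Silver is a group-11 element; Ag(I) is therefore d¹⁰.
With 3 monodentate ligands the coordination number is 3.
Three ligands around a d¹⁰ centre minimise repulsion in a trigonal-planar arrangement.

trigonal planar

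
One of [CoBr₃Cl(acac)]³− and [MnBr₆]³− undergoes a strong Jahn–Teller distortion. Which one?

[CoBr₃Cl(acac)]³−: Ligand charges: each bromide is −1; each chloride is −1; each acetylacetonate is −1. With an overall charge of −3 the cobalt centre must be in the +2 oxidation state. Group 9 minus oxidation state 2 gives a d⁷ configuration. Acetylacetonate, bromide, and chloride are weak-field ligands for a first-row metal, so the complex is high-spin. The d⁷ configuration leaves the e_g set evenly filled (or empty) — no strong Jahn–Teller driving force.
[MnBr₆]³−: Each bromide is −1; balancing the −3 overall charge requires Mn(III). Mn sits in group 7, so the d-electron count is 7 − 3 = 4. Bromide is a weak-field ligand for a first-row metal, so the complex is high-spin. The t₂g³e_g¹ (high-spin) configuration has an unevenly filled e_g set; the Jahn–Teller theorem predicts a tetragonal distortion (typically axial elongation) to lift the degeneracy.

[MnBr₆]³−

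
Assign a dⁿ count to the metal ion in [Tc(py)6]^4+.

d³

Pyridine is neutral; balancing the +4 overall charge requires Tc(IV).
Technetium is a group-7 element; Tc(IV) is therefore d³.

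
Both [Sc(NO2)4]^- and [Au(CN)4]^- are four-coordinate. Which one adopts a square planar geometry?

[Au(CN)4]^-

For [Sc(NO2)4]^-: Ligand charges: each nitro (N-bound nitrite) is −1. With an overall charge of −1 the scandium centre must be in the +3 oxidation state. Sc sits in group 3, so the d-electron count is 3 − 3 = 0. A d⁰ ion has no crystal-field stabilisation preference between square planar and tetrahedral, so four ligands adopt the sterically favoured tetrahedral geometry. → tetrahedral.
For [Au(CN)4]^-: Ligand charges: each cyanide is −1. With an overall charge of −1 the gold centre must be in the +3 oxidation state. Group 11 minus oxidation state 3 gives a d⁸ configuration. A 5d d⁸ ion has a large crystal-field splitting; square planar leaves the high-energy d_{x²−y²} orbital empty and maximises CFSE. → square planar.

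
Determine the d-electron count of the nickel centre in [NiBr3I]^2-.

Each bromide is −1; each iodide is −1; balancing the −2 overall charge requires Ni(II).
Ni sits in group 10, so the d-electron count is 10 − 2 = 8.

d⁸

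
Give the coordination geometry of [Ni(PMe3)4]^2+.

square planar

Summing ligand charges against the +2 overall charge gives an oxidation state of +2 for nickel.
Ni sits in group 10, so the d-electron count is 10 − 2 = 8.
Coordination number: 4.
Trimethylphosphine is a strong-field ligand (high in the spectrochemical series).
A 3d d⁸ ion with strong-field ligands gains enough CFSE to favour square planar over tetrahedral.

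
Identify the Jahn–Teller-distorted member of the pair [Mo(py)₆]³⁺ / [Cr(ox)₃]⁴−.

[Mo(py)₆]³⁺: Ligand charges: pyridine is neutral. With an overall charge of +3 the molybdenum centre must be in the +3 oxidation state. Mo sits in group 6, so the d-electron count is 6 − 3 = 3. The d³ configuration leaves the e_g set evenly filled (or empty) — no strong Jahn–Teller driving force.
[Cr(ox)₃]⁴−: Each oxalate is −2; balancing the −4 overall charge requires Cr(II). Cr sits in group 6, so the d-electron count is 6 − 2 = 4. Oxalate is a weak-field ligand for a first-row metal, so the complex is high-spin. The t₂g³e_g¹ (high-spin) configuration has an unevenly filled e_g set; the Jahn–Teller theorem predicts a tetragonal distortion (typically axial elongation) to lift the degeneracy.

[Cr(ox)₃]⁴−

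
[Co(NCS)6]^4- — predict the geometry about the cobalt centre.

octahedral

Summing ligand charges against the −4 overall charge gives an oxidation state of +2 for cobalt.
Cobalt is a group-9 element; Co(II) is therefore d⁷.
With 6 monodentate ligands the coordination number is 6.
Six donors around a single metal centre give an octahedral coordination sphere.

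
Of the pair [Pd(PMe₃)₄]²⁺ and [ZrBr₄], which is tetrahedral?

For [Pd(PMe₃)₄]²⁺: Summing ligand charges against the +2 overall charge gives an oxidation state of +2 for palladium. Pd sits in group 10, so the d-electron count is 10 − 2 = 8. A 4d d⁸ ion has a large crystal-field splitting; square planar leaves the high-energy d_{x²−y²} orbital empty and maximises CFSE. → square planar.
For [ZrBr₄]: Ligand charges: each bromide is −1. With an overall charge of 0 the zirconium centre must be in the +4 oxidation state. Zirconium is a group-4 element; Zr(IV) is therefore d⁰. A d⁰ ion has no crystal-field stabilisation preference between square planar and tetrahedral, so four ligands adopt the sterically favoured tetrahedral geometry. → tetrahedral.

[ZrBr₄]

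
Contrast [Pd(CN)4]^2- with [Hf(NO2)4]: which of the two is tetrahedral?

[Hf(NO2)4]

For [Pd(CN)4]^2-: Ligand charges: each cyanide is −1. With an overall charge of −2 the palladium centre must be in the +2 oxidation state. Palladium is a group-10 element; Pd(II) is therefore d⁸. A 4d d⁸ ion has a large crystal-field splitting; square planar leaves the high-energy d_{x²−y²} orbital empty and maximises CFSE. → square planar.
For [Hf(NO2)4]: Summing ligand charges against the 0 overall charge gives an oxidation state of +4 for hafnium. Hafnium is a group-4 element; Hf(IV) is therefore d⁰. A d⁰ ion has no crystal-field stabilisation preference between square planar and tetrahedral, so four ligands adopt the sterically favoured tetrahedral geometry. → tetrahedral.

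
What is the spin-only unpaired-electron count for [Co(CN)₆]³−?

0

Ligand charges: each cyanide is −1. With an overall charge of −3 the cobalt centre must be in the +3 oxidation state.
Group 9 minus oxidation state 3 gives a d⁶ configuration.
The spin state decides the count: Co(III) has an exceptionally large octahedral splitting and is low-spin with essentially every ligand except fluoride.
An octahedral low-spin d⁶ ion is t₂g⁶e_g⁰, giving 0 unpaired electrons.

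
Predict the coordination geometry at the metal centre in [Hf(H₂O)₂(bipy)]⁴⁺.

Ligand charges: water is neutral; 2,2′-bipyridine is neutral. With an overall charge of +4 the hafnium centre must be in the +4 oxidation state.
Hf sits in group 4, so the d-electron count is 4 − 4 = 0.
Counting donor atoms: 2×water (monodentate) → 2 donors; 1×2,2′-bipyridine (bidentate) → 2 donors. Coordination number = 4.
A d⁰ ion has no crystal-field stabilisation preference between square planar and tetrahedral, so four ligands adopt the sterically favoured tetrahedral geometry.

tetrahedral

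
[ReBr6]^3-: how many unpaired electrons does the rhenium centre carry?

Each bromide is −1; balancing the −3 overall charge requires Re(III).
Rhenium is a group-7 element; Re(III) is therefore d⁴.
The spin state decides the count: a 5d ion has a large Δₒ and is invariably low-spin.
An octahedral low-spin d⁴ ion is t₂g⁴e_g⁰, giving 2 unpaired electrons.

2 unpaired electrons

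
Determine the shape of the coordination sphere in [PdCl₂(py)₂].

square planar

Summing ligand charges against the 0 overall charge gives an oxidation state of +2 for palladium.
Palladium is a group-10 element; Pd(II) is therefore d⁸.
Coordination number: 4.
A 4d d⁸ ion has a large crystal-field splitting; square planar leaves the high-energy d_{x²−y²} orbital empty and maximises CFSE.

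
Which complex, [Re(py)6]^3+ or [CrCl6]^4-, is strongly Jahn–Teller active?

[CrCl6]^4-

[Re(py)6]^3+: Pyridine is neutral; balancing the +3 overall charge requires Re(III). Group 7 minus oxidation state 3 gives a d⁴ configuration. A 5d ion has a large Δₒ and is invariably low-spin. The d⁴ configuration leaves the e_g set evenly filled (or empty) — no strong Jahn–Teller driving force.
[CrCl6]^4-: Each chloride is −1; balancing the −4 overall charge requires Cr(II). Chromium is a group-6 element; Cr(II) is therefore d⁴. Chloride is a weak-field ligand for a first-row metal, so the complex is high-spin. The t₂g³e_g¹ (high-spin) configuration has an unevenly filled e_g set; the Jahn–Teller theorem predicts a tetragonal distortion (typically axial elongation) to lift the degeneracy.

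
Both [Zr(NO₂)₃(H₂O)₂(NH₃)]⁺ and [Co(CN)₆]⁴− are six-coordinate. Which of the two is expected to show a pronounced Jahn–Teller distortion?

[Co(CN)₆]⁴−

[Zr(NO₂)₃(H₂O)₂(NH₃)]⁺: Each nitro (N-bound nitrite) is −1; water is neutral; ammonia is neutral; balancing the +1 overall charge requires Zr(IV). Group 4 minus oxidation state 4 gives a d⁰ configuration. The d⁰ configuration leaves the e_g set evenly filled (or empty) — no strong Jahn–Teller driving force.
[Co(CN)₆]⁴−: Summing ligand charges against the −4 overall charge gives an oxidation state of +2 for cobalt. Cobalt is a group-9 element; Co(II) is therefore d⁷. Cyanide is a strong-field ligand (high in the spectrochemical series) for a first-row metal, so the complex is low-spin. The t₂g⁶e_g¹ (low-spin) configuration has an unevenly filled e_g set; the Jahn–Teller theorem predicts a tetragonal distortion (typically axial elongation) to lift the degeneracy.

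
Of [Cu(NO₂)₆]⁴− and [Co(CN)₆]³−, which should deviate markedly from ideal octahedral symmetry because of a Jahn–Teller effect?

[Cu(NO₂)₆]⁴−: Ligand charges: each nitro (N-bound nitrite) is −1. With an overall charge of −4 the copper centre must be in the +2 oxidation state. Cu sits in group 11, so the d-electron count is 11 − 2 = 9. The t₂g⁶e_g³ configuration has an unevenly filled e_g set; the Jahn–Teller theorem predicts a tetragonal distortion (typically axial elongation) to lift the degeneracy.
[Co(CN)₆]³−: Summing ligand charges against the −3 overall charge gives an oxidation state of +3 for cobalt. Co sits in group 9, so the d-electron count is 9 − 3 = 6. Co(III) has an exceptionally large octahedral splitting and is low-spin with essentially every ligand except fluoride. The d⁶ configuration leaves the e_g set evenly filled (or empty) — no strong Jahn–Teller driving force.

[Cu(NO₂)₆]⁴−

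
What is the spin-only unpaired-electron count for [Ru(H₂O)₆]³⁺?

Water is neutral; balancing the +3 overall charge requires Ru(III).
Group 8 minus oxidation state 3 gives a d⁵ configuration.
The spin state decides the count: a 4d ion has a large Δₒ and is invariably low-spin.
An octahedral low-spin d⁵ ion is t₂g⁵e_g⁰, giving 1 unpaired electron.

1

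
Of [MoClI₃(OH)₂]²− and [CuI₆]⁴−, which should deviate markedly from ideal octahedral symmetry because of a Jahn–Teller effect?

[MoClI₃(OH)₂]²−: Each chloride is −1; each iodide is −1; each hydroxide is −1; balancing the −2 overall charge requires Mo(IV). Mo sits in group 6, so the d-electron count is 6 − 4 = 2. The d² configuration leaves the e_g set evenly filled (or empty) — no strong Jahn–Teller driving force.
[CuI₆]⁴−: Summing ligand charges against the −4 overall charge gives an oxidation state of +2 for copper. Copper is a group-11 element; Cu(II) is therefore d⁹. The t₂g⁶e_g³ configuration has an unevenly filled e_g set; the Jahn–Teller theorem predicts a tetragonal distortion (typically axial elongation) to lift the degeneracy.

[CuI₆]⁴−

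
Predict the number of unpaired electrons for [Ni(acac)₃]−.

Summing ligand charges against the −1 overall charge gives an oxidation state of +2 for nickel.
Ni sits in group 10, so the d-electron count is 10 − 2 = 8.
Counting donor atoms: 3×acetylacetonate (bidentate) → 6 donors. Coordination number = 6.
In an octahedral field the d⁸ configuration is t₂g⁶e_g² (only one arrangement possible), giving 2 unpaired electrons.

2 unpaired electrons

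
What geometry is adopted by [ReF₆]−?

Summing ligand charges against the −1 overall charge gives an oxidation state of +5 for rhenium.
Group 7 minus oxidation state 5 gives a d² configuration.
Coordination number: 6.
Six donors around a single metal centre give an octahedral coordination sphere.

octahedral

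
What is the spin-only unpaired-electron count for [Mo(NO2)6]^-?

Each nitro (N-bound nitrite) is −1; balancing the −1 overall charge requires Mo(V).
Group 6 minus oxidation state 5 gives a d¹ configuration.
In an octahedral field the d¹ configuration is t₂g¹e_g⁰ (only one arrangement possible), giving 1 unpaired electron.

1 unpaired electron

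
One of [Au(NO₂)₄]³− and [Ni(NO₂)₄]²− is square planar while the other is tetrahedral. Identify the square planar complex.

[Ni(NO₂)₄]²−

For [Au(NO₂)₄]³−: Summing ligand charges against the −3 overall charge gives an oxidation state of +1 for gold. Au sits in group 11, so the d-electron count is 11 − 1 = 10. A d¹⁰ ion has no crystal-field stabilisation preference between square planar and tetrahedral, so four ligands adopt the sterically favoured tetrahedral geometry. → tetrahedral.
For [Ni(NO₂)₄]²−: Summing ligand charges against the −2 overall charge gives an oxidation state of +2 for nickel. Nickel is a group-10 element; Ni(II) is therefore d⁸. Nitro (N-bound nitrite) is a strong-field ligand (high in the spectrochemical series). A 3d d⁸ ion with strong-field ligands gains enough CFSE to favour square planar over tetrahedral. → square planar.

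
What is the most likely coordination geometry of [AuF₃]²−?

trigonal planar

Ligand charges: each fluoride is −1. With an overall charge of −2 the gold centre must be in the +1 oxidation state.
Gold is a group-11 element; Au(I) is therefore d¹⁰.
Coordination number: 3.
Three ligands around a d¹⁰ centre minimise repulsion in a trigonal-planar arrangement.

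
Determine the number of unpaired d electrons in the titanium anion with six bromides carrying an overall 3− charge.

1 unpaired electron

Each bromide is −1; balancing the −3 overall charge requires Ti(III).
Titanium is a group-4 element; Ti(III) is therefore d¹.
In an octahedral field the d¹ configuration is t₂g¹e_g⁰ (only one arrangement possible), giving 1 unpaired electron.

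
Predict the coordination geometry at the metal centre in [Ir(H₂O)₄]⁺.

Summing ligand charges against the +1 overall charge gives an oxidation state of +1 for iridium.
Group 9 minus oxidation state 1 gives a d⁸ configuration.
With 4 monodentate ligands the coordination number is 4.
A 5d d⁸ ion has a large crystal-field splitting; square planar leaves the high-energy d_{x²−y²} orbital empty and maximises CFSE.

square planar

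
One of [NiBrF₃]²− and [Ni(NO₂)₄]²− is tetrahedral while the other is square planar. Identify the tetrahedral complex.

[NiBrF₃]²−

For [NiBrF₃]²−: Each bromide is −1; each fluoride is −1; balancing the −2 overall charge requires Ni(II). Group 10 minus oxidation state 2 gives a d⁸ configuration. Bromide and fluoride are weak-field ligands. With weak-field ligands the CFSE gain from square planar is small, so a 3d d⁸ ion takes the sterically preferred tetrahedral geometry. → tetrahedral.
For [Ni(NO₂)₄]²−: Ligand charges: each nitro (N-bound nitrite) is −1. With an overall charge of −2 the nickel centre must be in the +2 oxidation state. Group 10 minus oxidation state 2 gives a d⁸ configuration. Nitro (N-bound nitrite) is a strong-field ligand (high in the spectrochemical series). A 3d d⁸ ion with strong-field ligands gains enough CFSE to favour square planar over tetrahedral. → square planar.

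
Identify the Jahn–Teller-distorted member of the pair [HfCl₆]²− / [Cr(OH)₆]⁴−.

[HfCl₆]²−: Summing ligand charges against the −2 overall charge gives an oxidation state of +4 for hafnium. Group 4 minus oxidation state 4 gives a d⁰ configuration. The d⁰ configuration leaves the e_g set evenly filled (or empty) — no strong Jahn–Teller driving force.
[Cr(OH)₆]⁴−: Summing ligand charges against the −4 overall charge gives an oxidation state of +2 for chromium. Group 6 minus oxidation state 2 gives a d⁴ configuration. Hydroxide is a weak-field ligand for a first-row metal, so the complex is high-spin. The t₂g³e_g¹ (high-spin) configuration has an unevenly filled e_g set; the Jahn–Teller theorem predicts a tetragonal distortion (typically axial elongation) to lift the degeneracy.

[Cr(OH)₆]⁴−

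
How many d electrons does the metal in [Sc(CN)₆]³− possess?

d⁰

Summing ligand charges against the −3 overall charge gives an oxidation state of +3 for scandium.
Scandium is a group-3 element; Sc(III) is therefore d⁰.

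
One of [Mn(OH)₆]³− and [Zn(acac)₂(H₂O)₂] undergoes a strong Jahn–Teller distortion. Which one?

[Mn(OH)₆]³−

[Mn(OH)₆]³−: Summing ligand charges against the −3 overall charge gives an oxidation state of +3 for manganese. Manganese is a group-7 element; Mn(III) is therefore d⁴. Hydroxide is a weak-field ligand for a first-row metal, so the complex is high-spin. The t₂g³e_g¹ (high-spin) configuration has an unevenly filled e_g set; the Jahn–Teller theorem predicts a tetragonal distortion (typically axial elongation) to lift the degeneracy.
[Zn(acac)₂(H₂O)₂]: Summing ligand charges against the 0 overall charge gives an oxidation state of +2 for zinc. Zinc is a group-12 element; Zn(II) is therefore d¹⁰. The d¹⁰ configuration leaves the e_g set evenly filled (or empty) — no strong Jahn–Teller driving force.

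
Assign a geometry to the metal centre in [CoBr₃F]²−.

Ligand charges: each bromide is −1; each fluoride is −1. With an overall charge of −2 the cobalt centre must be in the +2 oxidation state.
Co sits in group 9, so the d-electron count is 9 − 2 = 7.
With 4 monodentate ligands the coordination number is 4.
Bromide and fluoride are weak-field ligands.
For a high-spin 3d d⁷ ion with weak-field ligands the small Δₜ gives little square-planar CFSE advantage, so four ligands adopt the sterically favoured tetrahedral geometry.

tetrahedral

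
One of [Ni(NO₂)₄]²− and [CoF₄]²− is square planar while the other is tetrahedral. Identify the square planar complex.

For [Ni(NO₂)₄]²−: Ligand charges: each nitro (N-bound nitrite) is −1. With an overall charge of −2 the nickel centre must be in the +2 oxidation state. Group 10 minus oxidation state 2 gives a d⁸ configuration. Nitro (N-bound nitrite) is a strong-field ligand (high in the spectrochemical series). A 3d d⁸ ion with strong-field ligands gains enough CFSE to favour square planar over tetrahedral. → square planar.
For [CoF₄]²−: Each fluoride is −1; balancing the −2 overall charge requires Co(II). Co sits in group 9, so the d-electron count is 9 − 2 = 7. For a high-spin 3d d⁷ ion with weak-field ligands the small Δₜ gives little square-planar CFSE advantage, so four ligands adopt the sterically favoured tetrahedral geometry. → tetrahedral.

[Ni(NO₂)₄]²−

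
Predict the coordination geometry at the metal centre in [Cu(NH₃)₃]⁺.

trigonal planar

Ammonia is neutral; balancing the +1 overall charge requires Cu(I).
Cu sits in group 11, so the d-electron count is 11 − 1 = 10.
Coordination number: 3.
Three ligands around a d¹⁰ centre minimise repulsion in a trigonal-planar arrangement.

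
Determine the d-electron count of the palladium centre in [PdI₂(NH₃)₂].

Summing ligand charges against the 0 overall charge gives an oxidation state of +2 for palladium.
Pd sits in group 10, so the d-electron count is 10 − 2 = 8.

d8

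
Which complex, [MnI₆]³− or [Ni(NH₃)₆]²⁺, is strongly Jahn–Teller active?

[MnI₆]³−

[MnI₆]³−: Each iodide is −1; balancing the −3 overall charge requires Mn(III). Manganese is a group-7 element; Mn(III) is therefore d⁴. Iodide is a weak-field ligand for a first-row metal, so the complex is high-spin. The t₂g³e_g¹ (high-spin) configuration has an unevenly filled e_g set; the Jahn–Teller theorem predicts a tetragonal distortion (typically axial elongation) to lift the degeneracy.
[Ni(NH₃)₆]²⁺: Ammonia is neutral; balancing the +2 overall charge requires Ni(II). Nickel is a group-10 element; Ni(II) is therefore d⁸. The d⁸ configuration leaves the e_g set evenly filled (or empty) — no strong Jahn–Teller driving force.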